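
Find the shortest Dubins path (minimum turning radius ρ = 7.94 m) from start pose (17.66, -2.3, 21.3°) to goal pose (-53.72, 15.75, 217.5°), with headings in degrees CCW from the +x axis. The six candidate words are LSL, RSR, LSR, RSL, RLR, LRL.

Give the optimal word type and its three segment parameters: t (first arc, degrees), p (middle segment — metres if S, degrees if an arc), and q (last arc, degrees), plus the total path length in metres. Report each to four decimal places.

Let ψ = atan2(Δy, Δx) = atan2(18.05, -71.38) = 165.8090° be the start→goal bearing.
Normalize: d = |goal − start| / ρ = 73.626808/7.94 = 9.272898, α = (θ_start − ψ) mod 360° = 215.4910° = 3.761028 rad, β = (θ_goal − ψ) mod 360° = 51.6910° = 0.902178 rad.
Common terms: sin α = -0.580575, cos α = -0.814207, sin β = 0.784679, cos β = 0.619902, cos(α−β) = -0.960294, d² = 85.986633. Work in radians in the unit-radius frame; every candidate has L = ρ·(t + p + q).
LSL: p² = 2 + d² − 2cos(α−β) + 2d(sin α − sin β) = 64.587493; p = √p² = 8.036634; φ = atan2(cos β − cos α, d + sin α − sin β) = 0.179407 rad; t = (φ − α) mod 2π = 2.701565 rad, q = (β − φ) mod 2π = 0.722771 rad → L = 7.94·(2.701565 + 8.036634 + 0.722771) = 7.94·11.460970 = 91.000105 m
RSR: p² = 2 + d² − 2cos(α−β) + 2d(sin β − sin α) = 115.226948; p = √p² = 10.734382; φ = atan2(cos α − cos β, d − sin α + sin β) = -0.134000 rad; t = (α − φ) mod 2π = 3.895028 rad, q = (φ − β) mod 2π = 5.247007 rad → L = 7.94·(3.895028 + 10.734382 + 5.247007) = 7.94·19.876416 = 157.818745 m
LSR: p² = d² − 2 + 2cos(α−β) + 2d(sin α + sin β) = 85.851315; p = √p² = 9.265598; φ = atan2(−cos α − cos β, d + sin α + sin β) − atan2(−2, p) = 0.233090 rad; t = (φ − α) mod 2π = 2.755248 rad, q = (φ − β) mod 2π = 5.614097 rad → L = 7.94·(2.755248 + 9.265598 + 5.614097) = 7.94·17.634944 = 140.021456 m
RSL: p² = d² − 2 + 2cos(α−β) − 2d(sin α + sin β) = 78.280776; p = √p² = 8.847642; φ = atan2(cos α + cos β, d − sin α − sin β) − atan2(2, p) = -0.243735 rad; t = (α − φ) mod 2π = 4.004763 rad, q = (β − φ) mod 2π = 1.145913 rad → L = 7.94·(4.004763 + 8.847642 + 1.145913) = 7.94·13.998318 = 111.146647 m
RLR: c = (6 − d² + 2cos(α−β) + 2d(sin α − sin β))/8 = -13.403368, |c| > 1 → infeasible
LRL: c = (6 − d² + 2cos(α−β) − 2d(sin α − sin β))/8 = -7.073437, |c| > 1 → infeasible
Shortest: LSL with L = 91.000105 m ≈ 91.0001 m
Convert LSL to answer units (arcs ×180/π): t = 2.701565·180/π = 154.7883°, p = ρ·p = 7.94·8.036634 = 63.8109 m, q = 0.722771·180/π = 41.4117°, L = 91.0001 m.

LSL: t = 154.7883°, p = 63.8109 m, q = 41.4117°, L = 91.0001 m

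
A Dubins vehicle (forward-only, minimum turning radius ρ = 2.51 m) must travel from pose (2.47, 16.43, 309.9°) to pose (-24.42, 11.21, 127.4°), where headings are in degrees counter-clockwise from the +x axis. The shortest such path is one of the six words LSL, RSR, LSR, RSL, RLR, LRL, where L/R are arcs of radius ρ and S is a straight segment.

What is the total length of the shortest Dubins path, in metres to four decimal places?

Let ψ = atan2(Δy, Δx) = atan2(-5.22, -26.89) = -169.0141° be the start→goal bearing.
Normalize: d = |goal − start| / ρ = 27.391979/2.51 = 10.913139, α = (θ_start − ψ) mod 360° = 118.9141° = 2.075443 rad, β = (θ_goal − ψ) mod 360° = 296.4141° = 5.173403 rad.
Common terms: sin α = 0.875345, cos α = -0.483498, sin β = -0.895602, cos β = 0.444856, cos(α−β) = -0.999048, d² = 119.096602. Work in radians in the unit-radius frame; every candidate has L = ρ·(t + p + q).
LSL: p² = 2 + d² − 2cos(α−β) + 2d(sin α − sin β) = 161.747885; p = √p² = 12.718014; φ = atan2(cos β − cos α, d + sin α − sin β) = 0.073060 rad; t = (φ − α) mod 2π = 4.280802 rad, q = (β − φ) mod 2π = 5.100342 rad → L = 2.51·(4.280802 + 12.718014 + 5.100342) = 2.51·22.099159 = 55.468889 m
RSR: p² = 2 + d² − 2cos(α−β) + 2d(sin β − sin α) = 84.441512; p = √p² = 9.189206; φ = atan2(cos α − cos β, d − sin α + sin β) = -0.101199 rad; t = (α − φ) mod 2π = 2.176643 rad, q = (φ − β) mod 2π = 1.008583 rad → L = 2.51·(2.176643 + 9.189206 + 1.008583) = 2.51·12.374432 = 31.059825 m
LSR: p² = d² − 2 + 2cos(α−β) + 2d(sin α + sin β) = 114.656375; p = √p² = 10.707772; φ = atan2(−cos α − cos β, d + sin α + sin β) − atan2(−2, p) = 0.188200 rad; t = (φ − α) mod 2π = 4.395942 rad, q = (φ − β) mod 2π = 1.297983 rad → L = 2.51·(4.395942 + 10.707772 + 1.297983) = 2.51·16.401696 = 41.168258 m
RSL: p² = d² − 2 + 2cos(α−β) − 2d(sin α + sin β) = 115.540635; p = √p² = 10.748983; φ = atan2(cos α + cos β, d − sin α − sin β) − atan2(2, p) = -0.187495 rad; t = (α − φ) mod 2π = 2.262938 rad, q = (β − φ) mod 2π = 5.360897 rad → L = 2.51·(2.262938 + 10.748983 + 5.360897) = 2.51·18.372819 = 46.115774 m
RLR: c = (6 − d² + 2cos(α−β) + 2d(sin α − sin β))/8 = -9.555189, |c| > 1 → infeasible
LRL: c = (6 − d² + 2cos(α−β) − 2d(sin α − sin β))/8 = -19.218486, |c| > 1 → infeasible
Shortest: RSR with L = 31.059825 m ≈ 31.0598 m

31.0598 m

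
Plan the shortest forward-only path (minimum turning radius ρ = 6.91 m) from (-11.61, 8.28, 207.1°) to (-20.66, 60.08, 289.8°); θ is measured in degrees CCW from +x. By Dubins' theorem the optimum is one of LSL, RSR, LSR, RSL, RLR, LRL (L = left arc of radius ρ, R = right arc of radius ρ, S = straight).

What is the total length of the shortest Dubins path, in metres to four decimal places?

78.4922 m

Let ψ = atan2(Δy, Δx) = atan2(51.80, -9.05) = 99.9101° be the start→goal bearing.
Normalize: d = |goal − start| / ρ = 52.584622/6.91 = 7.609931, α = (θ_start − ψ) mod 360° = 107.1899° = 1.870816 rad, β = (θ_goal − ψ) mod 360° = 189.8899° = 3.314203 rad.
Common terms: sin α = 0.955331, cos α = -0.295539, sin β = -0.171755, cos β = -0.985140, cos(α−β) = 0.127065, d² = 57.911048. Work in radians in the unit-radius frame; every candidate has L = ρ·(t + p + q).
LSL: p² = 2 + d² − 2cos(α−β) + 2d(sin α − sin β) = 76.811002; p = √p² = 8.764189; φ = atan2(cos β − cos α, d + sin α − sin β) = -0.078765 rad; t = (φ − α) mod 2π = 4.333604 rad, q = (β − φ) mod 2π = 3.392969 rad → L = 6.91·(4.333604 + 8.764189 + 3.392969) = 6.91·16.490761 = 113.951160 m
RSR: p² = 2 + d² − 2cos(α−β) + 2d(sin β − sin α) = 42.502835; p = √p² = 6.519420; φ = atan2(cos α − cos β, d − sin α + sin β) = 0.105975 rad; t = (α − φ) mod 2π = 1.764841 rad, q = (φ − β) mod 2π = 3.074957 rad → L = 6.91·(1.764841 + 6.519420 + 3.074957) = 6.91·11.359218 = 78.492195 m
LSR: p² = d² − 2 + 2cos(α−β) + 2d(sin α + sin β) = 68.091096; p = √p² = 8.251733; φ = atan2(−cos α − cos β, d + sin α + sin β) − atan2(−2, p) = 0.389200 rad; t = (φ − α) mod 2π = 4.801569 rad, q = (φ − β) mod 2π = 3.358182 rad → L = 6.91·(4.801569 + 8.251733 + 3.358182) = 6.91·16.411484 = 113.403354 m
RSL: p² = d² − 2 + 2cos(α−β) − 2d(sin α + sin β) = 44.239258; p = √p² = 6.651260; φ = atan2(cos α + cos β, d − sin α − sin β) − atan2(2, p) = -0.477546 rad; t = (α − φ) mod 2π = 2.348362 rad, q = (β − φ) mod 2π = 3.791750 rad → L = 6.91·(2.348362 + 6.651260 + 3.791750) = 6.91·12.791372 = 88.388379 m
RLR: c = (6 − d² + 2cos(α−β) + 2d(sin α − sin β))/8 = -4.312854, |c| > 1 → infeasible
LRL: c = (6 − d² + 2cos(α−β) − 2d(sin α − sin β))/8 = -8.601375, |c| > 1 → infeasible
Shortest: RSR with L = 78.492195 m ≈ 78.4922 m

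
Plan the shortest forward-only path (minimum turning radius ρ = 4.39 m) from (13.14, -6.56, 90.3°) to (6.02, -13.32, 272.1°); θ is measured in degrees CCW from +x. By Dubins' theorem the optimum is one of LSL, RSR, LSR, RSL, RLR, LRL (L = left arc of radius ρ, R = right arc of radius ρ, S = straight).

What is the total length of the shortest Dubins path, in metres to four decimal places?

20.7286 m

Let ψ = atan2(Δy, Δx) = atan2(-6.76, -7.12) = -136.4857° be the start→goal bearing.
Normalize: d = |goal − start| / ρ = 9.817943/4.39 = 2.236433, α = (θ_start − ψ) mod 360° = 226.7857° = 3.958158 rad, β = (θ_goal − ψ) mod 360° = 48.5857° = 0.847981 rad.
Common terms: sin α = -0.728798, cos α = -0.684729, sin β = 0.749946, cos β = 0.661499, cos(α−β) = -0.999507, d² = 5.001634. Work in radians in the unit-radius frame; every candidate has L = ρ·(t + p + q).
LSL: p² = 2 + d² − 2cos(α−β) + 2d(sin α − sin β) = 2.386421; p = √p² = 1.544805; φ = atan2(cos β − cos α, d + sin α − sin β) = 1.058161 rad; t = (φ − α) mod 2π = 3.383188 rad, q = (β − φ) mod 2π = 6.073005 rad → L = 4.39·(3.383188 + 1.544805 + 6.073005) = 4.39·11.000998 = 48.294383 m
RSR: p² = 2 + d² − 2cos(α−β) + 2d(sin β − sin α) = 15.614874; p = √p² = 3.951566; φ = atan2(cos α − cos β, d − sin α + sin β) = -0.347642 rad; t = (α − φ) mod 2π = 4.305800 rad, q = (φ − β) mod 2π = 5.087562 rad → L = 4.39·(4.305800 + 3.951566 + 5.087562) = 4.39·13.344928 = 58.584234 m
LSR: p² = d² − 2 + 2cos(α−β) + 2d(sin α + sin β) = 1.097215; p = √p² = 1.047480; φ = atan2(−cos α − cos β, d + sin α + sin β) − atan2(−2, p) = 1.098627 rad; t = (φ − α) mod 2π = 3.423655 rad, q = (φ − β) mod 2π = 0.250646 rad → L = 4.39·(3.423655 + 1.047480 + 0.250646) = 4.39·4.721781 = 20.728618 m
RSL: p² = d² − 2 + 2cos(α−β) − 2d(sin α + sin β) = 0.908028; p = √p² = 0.952905; φ = atan2(cos α + cos β, d − sin α − sin β) − atan2(2, p) = -1.136649 rad; t = (α − φ) mod 2π = 5.094807 rad, q = (β − φ) mod 2π = 1.984630 rad → L = 4.39·(5.094807 + 0.952905 + 1.984630) = 4.39·8.032342 = 35.261982 m
RLR: c = (6 − d² + 2cos(α−β) + 2d(sin α − sin β))/8 = -0.951859; p = 2π − arccos c = 3.453144 rad; φ = atan2(cos α − cos β, d − sin α + sin β) = -0.347642 rad; t = (α − φ + p/2) mod 2π = 6.032372 rad, q = (α − β − t + p) mod 2π = 0.530949 rad → L = 4.39·(6.032372 + 3.453144 + 0.530949) = 4.39·10.016464 = 43.972278 m
LRL: c = (6 − d² + 2cos(α−β) − 2d(sin α − sin β))/8 = 0.701697; p = 2π − arccos c = 5.490166 rad; φ = atan2(cos β − cos α, d + sin α − sin β) = 1.058161 rad; t = (φ − α + p/2) mod 2π = 6.128272 rad, q = (β − α − t + p) mod 2π = 2.534903 rad → L = 4.39·(6.128272 + 5.490166 + 2.534903) = 4.39·14.153341 = 62.133165 m
Shortest: LSR with L = 20.728618 m ≈ 20.7286 m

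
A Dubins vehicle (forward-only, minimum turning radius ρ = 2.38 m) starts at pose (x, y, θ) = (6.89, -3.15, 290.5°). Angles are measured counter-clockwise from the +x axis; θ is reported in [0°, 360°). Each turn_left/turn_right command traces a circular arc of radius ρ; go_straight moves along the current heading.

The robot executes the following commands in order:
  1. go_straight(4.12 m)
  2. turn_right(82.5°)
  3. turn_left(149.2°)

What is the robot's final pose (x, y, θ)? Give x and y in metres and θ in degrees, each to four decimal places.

set_pose: (x, y, θ) = (6.8900, -3.1500, 290.5000°), ρ = 2.38
go_straight(4.12): x += 4.12·cos θ, y += 4.12·sin θ → (8.3329, -7.0091, 290.5000°)
turn_right(82.5°): centre at ρ to the right, rotate −82.5° → (7.2209, -9.9440, 208.0000°)
turn_left(149.2°): centre at ρ to the left, rotate +149.2° → (8.2220, -14.4226, 357.2000°)

(8.2220, -14.4226, 357.2000°)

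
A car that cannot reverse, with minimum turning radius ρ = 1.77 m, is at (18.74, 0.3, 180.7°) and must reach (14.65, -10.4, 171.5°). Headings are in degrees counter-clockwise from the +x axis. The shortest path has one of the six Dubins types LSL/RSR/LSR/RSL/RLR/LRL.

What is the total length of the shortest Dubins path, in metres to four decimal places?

Let ψ = atan2(Δy, Δx) = atan2(-10.70, -4.09) = -110.9190° be the start→goal bearing.
Normalize: d = |goal − start| / ρ = 11.455047/1.77 = 6.471778, α = (θ_start − ψ) mod 360° = 291.6190° = 5.089712 rad, β = (θ_goal − ψ) mod 360° = 282.4190° = 4.929142 rad.
Common terms: sin α = -0.929654, cos α = 0.368433, sin β = -0.976601, cos β = 0.215059, cos(α−β) = 0.987136, d² = 41.883909. Work in radians in the unit-radius frame; every candidate has L = ρ·(t + p + q).
LSL: p² = 2 + d² − 2cos(α−β) + 2d(sin α − sin β) = 42.517294; p = √p² = 6.520529; φ = atan2(cos β − cos α, d + sin α − sin β) = -0.023524 rad; t = (φ − α) mod 2π = 1.169950 rad, q = (β − φ) mod 2π = 4.952665 rad → L = 1.77·(1.169950 + 6.520529 + 4.952665) = 1.77·12.643144 = 22.378364 m
RSR: p² = 2 + d² − 2cos(α−β) + 2d(sin β − sin α) = 41.301980; p = √p² = 6.426662; φ = atan2(cos α − cos β, d − sin α + sin β) = 0.023867 rad; t = (α − φ) mod 2π = 5.065844 rad, q = (φ − β) mod 2π = 1.377911 rad → L = 1.77·(5.065844 + 6.426662 + 1.377911) = 1.77·12.870417 = 22.780639 m
LSR: p² = d² − 2 + 2cos(α−β) + 2d(sin α + sin β) = 17.184460; p = √p² = 4.145414; φ = atan2(−cos α − cos β, d + sin α + sin β) − atan2(−2, p) = 0.322403 rad; t = (φ − α) mod 2π = 1.515877 rad, q = (φ − β) mod 2π = 1.676447 rad → L = 1.77·(1.515877 + 4.145414 + 1.676447) = 1.77·7.337738 = 12.987796 m
RSL: p² = d² − 2 + 2cos(α−β) − 2d(sin α + sin β) = 66.531904; p = √p² = 8.156709; φ = atan2(cos α + cos β, d − sin α − sin β) − atan2(2, p) = -0.170920 rad; t = (α − φ) mod 2π = 5.260632 rad, q = (β − φ) mod 2π = 5.100061 rad → L = 1.77·(5.260632 + 8.156709 + 5.100061) = 1.77·18.517402 = 32.775802 m
RLR: c = (6 − d² + 2cos(α−β) + 2d(sin α − sin β))/8 = -4.162748, |c| > 1 → infeasible
LRL: c = (6 − d² + 2cos(α−β) − 2d(sin α − sin β))/8 = -4.314662, |c| > 1 → infeasible
Shortest: LSR with L = 12.987796 m ≈ 12.9878 m

12.9878 m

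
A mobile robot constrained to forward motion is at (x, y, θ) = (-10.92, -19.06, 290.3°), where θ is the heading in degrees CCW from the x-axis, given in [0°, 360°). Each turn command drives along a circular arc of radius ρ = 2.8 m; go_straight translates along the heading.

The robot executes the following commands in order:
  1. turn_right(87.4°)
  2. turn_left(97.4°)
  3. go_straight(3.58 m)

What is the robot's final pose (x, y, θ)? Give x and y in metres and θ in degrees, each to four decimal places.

set_pose: (x, y, θ) = (-10.9200, -19.0600, 290.3000°), ρ = 2.8
turn_right(87.4°): centre at ρ to the right, rotate −87.4° → (-12.4565, -22.6107, 202.9000°)
turn_left(97.4°): centre at ρ to the left, rotate +97.4° → (-13.7845, -26.6027, 300.3000°)
go_straight(3.58): x += 3.58·cos θ, y += 3.58·sin θ → (-11.9783, -29.6937, 300.3000°)

(-11.9783, -29.6937, 300.3000°)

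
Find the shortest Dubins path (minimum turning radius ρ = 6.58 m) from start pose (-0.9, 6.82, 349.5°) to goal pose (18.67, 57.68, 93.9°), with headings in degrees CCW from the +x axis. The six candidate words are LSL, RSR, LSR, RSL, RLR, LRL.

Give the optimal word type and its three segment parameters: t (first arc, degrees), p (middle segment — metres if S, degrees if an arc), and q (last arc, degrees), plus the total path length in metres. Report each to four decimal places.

LSL: t = 85.4614°, p = 45.5010 m, q = 18.9386°, L = 57.4906 m

Let ψ = atan2(Δy, Δx) = atan2(50.86, 19.57) = 68.9542° be the start→goal bearing.
Normalize: d = |goal − start| / ρ = 54.495179/6.58 = 8.281942, α = (θ_start − ψ) mod 360° = 280.5458° = 4.896448 rad, β = (θ_goal − ψ) mod 360° = 24.9458° = 0.435387 rad.
Common terms: sin α = -0.983109, cos α = 0.183022, sin β = 0.421761, cos β = 0.906707, cos(α−β) = -0.248690, d² = 68.590564. Work in radians in the unit-radius frame; every candidate has L = ρ·(t + p + q).
LSL: p² = 2 + d² − 2cos(α−β) + 2d(sin α − sin β) = 47.817843; p = √p² = 6.915045; φ = atan2(cos β − cos α, d + sin α − sin β) = 0.104846 rad; t = (φ − α) mod 2π = 1.491583 rad, q = (β − φ) mod 2π = 0.330541 rad → L = 6.58·(1.491583 + 6.915045 + 0.330541) = 6.58·8.737168 = 57.490568 m
RSR: p² = 2 + d² − 2cos(α−β) + 2d(sin β − sin α) = 94.358045; p = √p² = 9.713807; φ = atan2(cos α − cos β, d − sin α + sin β) = -0.074570 rad; t = (α − φ) mod 2π = 4.971018 rad, q = (φ − β) mod 2π = 5.773229 rad → L = 6.58·(4.971018 + 9.713807 + 5.773229) = 6.58·20.458054 = 134.613994 m
LSR: p² = d² − 2 + 2cos(α−β) + 2d(sin α + sin β) = 56.795083; p = √p² = 7.536251; φ = atan2(−cos α − cos β, d + sin α + sin β) − atan2(−2, p) = 0.119185 rad; t = (φ − α) mod 2π = 1.505922 rad, q = (φ − β) mod 2π = 5.966984 rad → L = 6.58·(1.505922 + 7.536251 + 5.966984) = 6.58·15.009157 = 98.760253 m
RSL: p² = d² − 2 + 2cos(α−β) − 2d(sin α + sin β) = 75.391286; p = √p² = 8.682816; φ = atan2(cos α + cos β, d − sin α − sin β) − atan2(2, p) = -0.103783 rad; t = (α − φ) mod 2π = 5.000231 rad, q = (β − φ) mod 2π = 0.539169 rad → L = 6.58·(5.000231 + 8.682816 + 0.539169) = 6.58·14.222216 = 93.582181 m
RLR: c = (6 − d² + 2cos(α−β) + 2d(sin α − sin β))/8 = -10.794756, |c| > 1 → infeasible
LRL: c = (6 − d² + 2cos(α−β) − 2d(sin α − sin β))/8 = -4.977230, |c| > 1 → infeasible
Shortest: LSL with L = 57.490568 m ≈ 57.4906 m
Convert LSL to answer units (arcs ×180/π): t = 1.491583·180/π = 85.4614°, p = ρ·p = 6.58·6.915045 = 45.5010 m, q = 0.330541·180/π = 18.9386°, L = 57.4906 m.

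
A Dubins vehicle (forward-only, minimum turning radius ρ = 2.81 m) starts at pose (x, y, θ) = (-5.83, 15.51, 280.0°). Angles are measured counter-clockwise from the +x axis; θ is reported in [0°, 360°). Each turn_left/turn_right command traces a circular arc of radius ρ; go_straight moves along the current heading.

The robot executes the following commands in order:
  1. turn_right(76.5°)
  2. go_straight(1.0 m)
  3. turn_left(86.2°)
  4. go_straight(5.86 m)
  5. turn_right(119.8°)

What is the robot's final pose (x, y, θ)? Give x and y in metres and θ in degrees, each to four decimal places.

(-11.0819, -0.7085, 169.9000°)

set_pose: (x, y, θ) = (-5.8300, 15.5100, 280.0000°), ρ = 2.81
turn_right(76.5°): centre at ρ to the right, rotate −76.5° → (-7.4768, 12.4451, 203.5000°)
go_straight(1.0): x += 1.0·cos θ, y += 1.0·sin θ → (-8.3939, 12.0464, 203.5000°)
turn_left(86.2°): centre at ρ to the left, rotate +86.2° → (-9.9189, 8.5222, 289.7000°)
go_straight(5.86): x += 5.86·cos θ, y += 5.86·sin θ → (-7.9436, 3.0052, 289.7000°)
turn_right(119.8°): centre at ρ to the right, rotate −119.8° → (-11.0819, -0.7085, 169.9000°)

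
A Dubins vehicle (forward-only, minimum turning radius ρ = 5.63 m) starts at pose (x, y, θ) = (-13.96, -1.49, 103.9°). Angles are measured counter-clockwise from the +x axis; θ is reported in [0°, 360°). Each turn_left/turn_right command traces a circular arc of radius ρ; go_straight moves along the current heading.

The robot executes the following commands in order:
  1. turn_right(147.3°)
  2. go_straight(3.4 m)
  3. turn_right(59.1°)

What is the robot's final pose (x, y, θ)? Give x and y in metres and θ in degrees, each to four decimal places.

set_pose: (x, y, θ) = (-13.9600, -1.4900, 103.9000°), ρ = 5.63
turn_right(147.3°): centre at ρ to the right, rotate −147.3° → (-4.6266, 3.9531, -43.4000° ≡ 316.6000°)
go_straight(3.4): x += 3.4·cos θ, y += 3.4·sin θ → (-2.1562, 1.6170, 316.6000°)
turn_right(59.1°): centre at ρ to the right, rotate −59.1° → (-0.5280, -3.6922, 257.5000°)

(-0.5280, -3.6922, 257.5000°)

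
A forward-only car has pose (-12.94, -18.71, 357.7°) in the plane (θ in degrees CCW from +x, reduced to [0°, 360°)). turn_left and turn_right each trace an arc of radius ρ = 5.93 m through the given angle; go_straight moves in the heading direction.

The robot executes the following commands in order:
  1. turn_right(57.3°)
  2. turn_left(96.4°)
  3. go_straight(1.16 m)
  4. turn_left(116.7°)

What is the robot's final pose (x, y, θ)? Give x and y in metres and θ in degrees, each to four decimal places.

(0.6262, -12.6318, 153.5000°)

set_pose: (x, y, θ) = (-12.9400, -18.7100, 357.7000°), ρ = 5.93
turn_right(57.3°): centre at ρ to the right, rotate −57.3° → (-8.0633, -21.6344, 300.4000°)
turn_left(96.4°): centre at ρ to the left, rotate +96.4° → (0.6036, -23.3820, 396.8000° ≡ 36.8000°)
go_straight(1.16): x += 1.16·cos θ, y += 1.16·sin θ → (1.5325, -22.6871, 36.8000°)
turn_left(116.7°): centre at ρ to the left, rotate +116.7° → (0.6262, -12.6318, 153.5000°)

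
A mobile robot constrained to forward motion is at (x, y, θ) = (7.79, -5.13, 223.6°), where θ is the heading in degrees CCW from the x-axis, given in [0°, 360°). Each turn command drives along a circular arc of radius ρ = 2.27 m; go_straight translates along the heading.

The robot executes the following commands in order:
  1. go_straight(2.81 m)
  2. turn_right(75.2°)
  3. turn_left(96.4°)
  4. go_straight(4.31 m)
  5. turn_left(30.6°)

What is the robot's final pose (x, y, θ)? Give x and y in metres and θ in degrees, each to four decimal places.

set_pose: (x, y, θ) = (7.7900, -5.1300, 223.6000°), ρ = 2.27
go_straight(2.81): x += 2.81·cos θ, y += 2.81·sin θ → (5.7551, -7.0678, 223.6000°)
turn_right(75.2°): centre at ρ to the right, rotate −75.2° → (3.0002, -7.3574, 148.4000°)
turn_left(96.4°): centre at ρ to the left, rotate +96.4° → (-0.2432, -8.3243, 244.8000°)
go_straight(4.31): x += 4.31·cos θ, y += 4.31·sin θ → (-2.0783, -12.2241, 244.8000°)
turn_left(30.6°): centre at ρ to the left, rotate +30.6° → (-2.2843, -13.4042, 275.4000°)

(-2.2843, -13.4042, 275.4000°)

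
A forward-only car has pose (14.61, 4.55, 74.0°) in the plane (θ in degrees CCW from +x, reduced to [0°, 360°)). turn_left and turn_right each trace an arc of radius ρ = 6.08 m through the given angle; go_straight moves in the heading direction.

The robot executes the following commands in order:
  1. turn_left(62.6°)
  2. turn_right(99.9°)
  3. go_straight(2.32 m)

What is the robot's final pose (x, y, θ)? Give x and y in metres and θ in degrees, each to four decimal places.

(15.3471, 21.3223, 36.7000°)

set_pose: (x, y, θ) = (14.6100, 4.5500, 74.0000°), ρ = 6.08
turn_left(62.6°): centre at ρ to the left, rotate +62.6° → (12.9430, 10.6434, 136.6000°)
turn_right(99.9°): centre at ρ to the right, rotate −99.9° → (13.4870, 19.9358, 36.7000°)
go_straight(2.32): x += 2.32·cos θ, y += 2.32·sin θ → (15.3471, 21.3223, 36.7000°)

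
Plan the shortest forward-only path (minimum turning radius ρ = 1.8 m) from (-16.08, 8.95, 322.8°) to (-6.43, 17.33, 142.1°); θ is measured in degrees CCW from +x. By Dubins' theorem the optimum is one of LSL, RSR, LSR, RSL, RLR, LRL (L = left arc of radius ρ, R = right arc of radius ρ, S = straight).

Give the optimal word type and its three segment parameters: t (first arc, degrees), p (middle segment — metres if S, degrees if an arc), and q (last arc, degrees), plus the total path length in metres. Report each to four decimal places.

LSL: t = 73.7434°, p = 9.2805 m, q = 105.5566°, L = 14.9134 m

Let ψ = atan2(Δy, Δx) = atan2(8.38, 9.65) = 40.9708° be the start→goal bearing.
Normalize: d = |goal − start| / ρ = 12.780724/1.8 = 7.100402, α = (θ_start − ψ) mod 360° = 281.8292° = 4.918847 rad, β = (θ_goal − ψ) mod 360° = 101.1292° = 1.765037 rad.
Common terms: sin α = -0.978763, cos α = 0.204994, sin β = 0.981195, cos β = -0.193021, cos(α−β) = -0.999925, d² = 50.415710. Work in radians in the unit-radius frame; every candidate has L = ρ·(t + p + q).
LSL: p² = 2 + d² − 2cos(α−β) + 2d(sin α − sin β) = 26.582584; p = √p² = 5.155830; φ = atan2(cos β − cos α, d + sin α − sin β) = -0.077274 rad; t = (φ − α) mod 2π = 1.287065 rad, q = (β − φ) mod 2π = 1.842311 rad → L = 1.8·(1.287065 + 5.155830 + 1.842311) = 1.8·8.285205 = 14.913370 m
RSR: p² = 2 + d² − 2cos(α−β) + 2d(sin β − sin α) = 82.248537; p = √p² = 9.069098; φ = atan2(cos α − cos β, d − sin α + sin β) = 0.043901 rad; t = (α − φ) mod 2π = 4.874946 rad, q = (φ − β) mod 2π = 4.562050 rad → L = 1.8·(4.874946 + 9.069098 + 4.562050) = 1.8·18.506093 = 33.310968 m
LSR: p² = d² − 2 + 2cos(α−β) + 2d(sin α + sin β) = 46.450387; p = √p² = 6.815452; φ = atan2(−cos α − cos β, d + sin α + sin β) − atan2(−2, p) = 0.283752 rad; t = (φ − α) mod 2π = 1.648091 rad, q = (φ − β) mod 2π = 4.801901 rad → L = 1.8·(1.648091 + 6.815452 + 4.801901) = 1.8·13.265443 = 23.877798 m
RSL: p² = d² − 2 + 2cos(α−β) − 2d(sin α + sin β) = 46.381332; p = √p² = 6.810384; φ = atan2(cos α + cos β, d − sin α − sin β) − atan2(2, p) = -0.283952 rad; t = (α − φ) mod 2π = 5.202799 rad, q = (β − φ) mod 2π = 2.048989 rad → L = 1.8·(5.202799 + 6.810384 + 2.048989) = 1.8·14.062171 = 25.311908 m
RLR: c = (6 − d² + 2cos(α−β) + 2d(sin α − sin β))/8 = -9.281067, |c| > 1 → infeasible
LRL: c = (6 − d² + 2cos(α−β) − 2d(sin α − sin β))/8 = -2.322823, |c| > 1 → infeasible
Shortest: LSL with L = 14.913370 m ≈ 14.9134 m
Convert LSL to answer units (arcs ×180/π): t = 1.287065·180/π = 73.7434°, p = ρ·p = 1.8·5.155830 = 9.2805 m, q = 1.842311·180/π = 105.5566°, L = 14.9134 m.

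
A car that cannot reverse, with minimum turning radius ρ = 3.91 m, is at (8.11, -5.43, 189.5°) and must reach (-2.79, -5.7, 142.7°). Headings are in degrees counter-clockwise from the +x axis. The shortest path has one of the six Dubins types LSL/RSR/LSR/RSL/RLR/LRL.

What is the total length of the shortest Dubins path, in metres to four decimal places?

11.1442 m

Let ψ = atan2(Δy, Δx) = atan2(-0.27, -10.90) = -178.5810° be the start→goal bearing.
Normalize: d = |goal − start| / ρ = 10.903344/3.91 = 2.788579, α = (θ_start − ψ) mod 360° = 8.0810° = 0.141041 rad, β = (θ_goal − ψ) mod 360° = 321.2810° = 5.607412 rad.
Common terms: sin α = 0.140574, cos α = 0.990070, sin β = -0.625501, cos β = 0.780223, cos(α−β) = 0.684547, d² = 7.776172. Work in radians in the unit-radius frame; every candidate has L = ρ·(t + p + q).
LSL: p² = 2 + d² − 2cos(α−β) + 2d(sin α − sin β) = 12.679596; p = √p² = 3.560842; φ = atan2(cos β − cos α, d + sin α − sin β) = -0.058966 rad; t = (φ − α) mod 2π = 6.083179 rad, q = (β − φ) mod 2π = 5.666378 rad → L = 3.91·(6.083179 + 3.560842 + 5.666378) = 3.91·15.310399 = 59.863659 m
RSR: p² = 2 + d² − 2cos(α−β) + 2d(sin β − sin α) = 4.134560; p = √p² = 2.033362; φ = atan2(cos α − cos β, d − sin α + sin β) = 0.103386 rad; t = (α − φ) mod 2π = 0.037655 rad, q = (φ − β) mod 2π = 0.779159 rad → L = 3.91·(0.037655 + 2.033362 + 0.779159) = 3.91·2.850176 = 11.144187 m
LSR: p² = d² − 2 + 2cos(α−β) + 2d(sin α + sin β) = 4.440750; p = √p² = 2.107309; φ = atan2(−cos α − cos β, d + sin α + sin β) − atan2(−2, p) = 0.104059 rad; t = (φ − α) mod 2π = 6.246203 rad, q = (φ − β) mod 2π = 0.779832 rad → L = 3.91·(6.246203 + 2.107309 + 0.779832) = 3.91·9.133344 = 35.711374 m
RSL: p² = d² − 2 + 2cos(α−β) − 2d(sin α + sin β) = 9.849783; p = √p² = 3.138436; φ = atan2(cos α + cos β, d − sin α − sin β) − atan2(2, p) = -0.071619 rad; t = (α − φ) mod 2π = 0.212660 rad, q = (β − φ) mod 2π = 5.679031 rad → L = 3.91·(0.212660 + 3.138436 + 5.679031) = 3.91·9.030127 = 35.307796 m
RLR: c = (6 − d² + 2cos(α−β) + 2d(sin α − sin β))/8 = 0.483180; p = 2π − arccos c = 5.216672 rad; φ = atan2(cos α − cos β, d − sin α + sin β) = 0.103386 rad; t = (α − φ + p/2) mod 2π = 2.645991 rad, q = (α − β − t + p) mod 2π = 3.387495 rad → L = 3.91·(2.645991 + 5.216672 + 3.387495) = 3.91·11.250159 = 43.988120 m
LRL: c = (6 − d² + 2cos(α−β) − 2d(sin α − sin β))/8 = -0.584950; p = 2π − arccos c = 4.087571 rad; φ = atan2(cos β − cos α, d + sin α − sin β) = -0.058966 rad; t = (φ − α + p/2) mod 2π = 1.843779 rad, q = (β − α − t + p) mod 2π = 1.426978 rad → L = 3.91·(1.843779 + 4.087571 + 1.426978) = 3.91·7.358328 = 28.771063 m
Shortest: RSR with L = 11.144187 m ≈ 11.1442 m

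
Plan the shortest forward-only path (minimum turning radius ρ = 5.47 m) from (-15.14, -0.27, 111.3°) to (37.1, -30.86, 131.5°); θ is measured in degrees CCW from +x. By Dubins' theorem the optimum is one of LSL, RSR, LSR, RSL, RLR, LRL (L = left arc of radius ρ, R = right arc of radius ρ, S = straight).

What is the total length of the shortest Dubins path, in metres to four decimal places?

88.1427 m

Let ψ = atan2(Δy, Δx) = atan2(-30.59, 52.24) = -30.3518° be the start→goal bearing.
Normalize: d = |goal − start| / ρ = 60.537308/5.47 = 11.067150, α = (θ_start − ψ) mod 360° = 141.6518° = 2.472291 rad, β = (θ_goal − ψ) mod 360° = 161.8518° = 2.824847 rad.
Common terms: sin α = 0.620439, cos α = -0.784255, sin β = 0.311476, cos β = -0.950254, cos(α−β) = 0.938493, d² = 122.481800. Work in radians in the unit-radius frame; every candidate has L = ρ·(t + p + q).
LSL: p² = 2 + d² − 2cos(α−β) + 2d(sin α − sin β) = 129.443496; p = √p² = 11.377324; φ = atan2(cos β − cos α, d + sin α − sin β) = -0.014591 rad; t = (φ − α) mod 2π = 3.796304 rad, q = (β − φ) mod 2π = 2.839438 rad → L = 5.47·(3.796304 + 11.377324 + 2.839438) = 5.47·18.013066 = 98.531469 m
RSR: p² = 2 + d² − 2cos(α−β) + 2d(sin β − sin α) = 115.766132; p = √p² = 10.759467; φ = atan2(cos α − cos β, d − sin α + sin β) = 0.015429 rad; t = (α − φ) mod 2π = 2.456862 rad, q = (φ − β) mod 2π = 3.473767 rad → L = 5.47·(2.456862 + 10.759467 + 3.473767) = 5.47·16.690096 = 91.294825 m
LSR: p² = d² − 2 + 2cos(α−β) + 2d(sin α + sin β) = 142.986060; p = √p² = 11.957678; φ = atan2(−cos α − cos β, d + sin α + sin β) − atan2(−2, p) = 0.309282 rad; t = (φ − α) mod 2π = 4.120177 rad, q = (φ − β) mod 2π = 3.767620 rad → L = 5.47·(4.120177 + 11.957678 + 3.767620) = 5.47·19.845475 = 108.554746 m
RSL: p² = d² − 2 + 2cos(α−β) − 2d(sin α + sin β) = 101.731512; p = √p² = 10.086204; φ = atan2(cos α + cos β, d − sin α − sin β) − atan2(2, p) = -0.365246 rad; t = (α − φ) mod 2π = 2.837537 rad, q = (β − φ) mod 2π = 3.190093 rad → L = 5.47·(2.837537 + 10.086204 + 3.190093) = 5.47·16.113834 = 88.142670 m
RLR: c = (6 − d² + 2cos(α−β) + 2d(sin α − sin β))/8 = -13.470767, |c| > 1 → infeasible
LRL: c = (6 − d² + 2cos(α−β) − 2d(sin α − sin β))/8 = -15.180437, |c| > 1 → infeasible
Shortest: RSL with L = 88.142670 m ≈ 88.1427 m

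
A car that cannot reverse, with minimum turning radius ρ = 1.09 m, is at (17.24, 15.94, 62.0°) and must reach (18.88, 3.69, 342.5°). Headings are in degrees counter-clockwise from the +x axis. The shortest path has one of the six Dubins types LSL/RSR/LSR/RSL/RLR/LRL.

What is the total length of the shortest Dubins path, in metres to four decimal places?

Let ψ = atan2(Δy, Δx) = atan2(-12.25, 1.64) = -82.3747° be the start→goal bearing.
Normalize: d = |goal − start| / ρ = 12.359292/1.09 = 11.338800, α = (θ_start − ψ) mod 360° = 144.3747° = 2.519814 rad, β = (θ_goal − ψ) mod 360° = 64.8747° = 1.132278 rad.
Common terms: sin α = 0.582482, cos α = -0.812844, sin β = 0.905382, cos β = 0.424599, cos(α−β) = 0.182236, d² = 128.568386. Work in radians in the unit-radius frame; every candidate has L = ρ·(t + p + q).
LSL: p² = 2 + d² − 2cos(α−β) + 2d(sin α − sin β) = 122.881320; p = √p² = 11.085185; φ = atan2(cos β − cos α, d + sin α − sin β) = 0.111863 rad; t = (φ − α) mod 2π = 3.875235 rad, q = (β − φ) mod 2π = 1.020414 rad → L = 1.09·(3.875235 + 11.085185 + 1.020414) = 1.09·15.980833 = 17.419108 m
RSR: p² = 2 + d² − 2cos(α−β) + 2d(sin β − sin α) = 137.526511; p = √p² = 11.727170; φ = atan2(cos α − cos β, d − sin α + sin β) = -0.105716 rad; t = (α − φ) mod 2π = 2.625530 rad, q = (φ − β) mod 2π = 5.045192 rad → L = 1.09·(2.625530 + 11.727170 + 5.045192) = 1.09·19.397892 = 21.143702 m
LSR: p² = d² − 2 + 2cos(α−β) + 2d(sin α + sin β) = 160.674024; p = √p² = 12.675726; φ = atan2(−cos α − cos β, d + sin α + sin β) − atan2(−2, p) = 0.186751 rad; t = (φ − α) mod 2π = 3.950122 rad, q = (φ − β) mod 2π = 5.337659 rad → L = 1.09·(3.950122 + 12.675726 + 5.337659) = 1.09·21.963507 = 23.940223 m
RSL: p² = d² − 2 + 2cos(α−β) − 2d(sin α + sin β) = 93.191691; p = √p² = 9.653584; φ = atan2(cos α + cos β, d − sin α − sin β) − atan2(2, p) = -0.243678 rad; t = (α − φ) mod 2π = 2.763493 rad, q = (β − φ) mod 2π = 1.375956 rad → L = 1.09·(2.763493 + 9.653584 + 1.375956) = 1.09·13.793033 = 15.034406 m
RLR: c = (6 − d² + 2cos(α−β) + 2d(sin α − sin β))/8 = -16.190814, |c| > 1 → infeasible
LRL: c = (6 − d² + 2cos(α−β) − 2d(sin α − sin β))/8 = -14.360165, |c| > 1 → infeasible
Shortest: RSL with L = 15.034406 m ≈ 15.0344 m

15.0344 m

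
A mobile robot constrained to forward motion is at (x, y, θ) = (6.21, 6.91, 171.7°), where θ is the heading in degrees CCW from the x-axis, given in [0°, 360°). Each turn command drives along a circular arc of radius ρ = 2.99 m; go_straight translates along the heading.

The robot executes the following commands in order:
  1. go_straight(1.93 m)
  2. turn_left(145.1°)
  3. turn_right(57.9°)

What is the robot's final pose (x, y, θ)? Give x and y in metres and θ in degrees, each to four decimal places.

set_pose: (x, y, θ) = (6.2100, 6.9100, 171.7000°), ρ = 2.99
go_straight(1.93): x += 1.93·cos θ, y += 1.93·sin θ → (4.3002, 7.1886, 171.7000°)
turn_left(145.1°): centre at ρ to the left, rotate +145.1° → (1.8218, 2.0503, 316.8000°)
turn_right(57.9°): centre at ρ to the right, rotate −57.9° → (2.7091, -0.7049, 258.9000°)

(2.7091, -0.7049, 258.9000°)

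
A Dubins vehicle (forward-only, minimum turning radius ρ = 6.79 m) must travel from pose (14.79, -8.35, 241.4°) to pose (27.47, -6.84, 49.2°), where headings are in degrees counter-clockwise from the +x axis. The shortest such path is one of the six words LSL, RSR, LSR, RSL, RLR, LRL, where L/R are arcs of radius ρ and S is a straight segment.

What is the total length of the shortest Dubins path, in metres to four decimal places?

Let ψ = atan2(Δy, Δx) = atan2(1.51, 12.68) = 6.7911° be the start→goal bearing.
Normalize: d = |goal − start| / ρ = 12.769593/6.79 = 1.880647, α = (θ_start − ψ) mod 360° = 234.6089° = 4.094698 rad, β = (θ_goal − ψ) mod 360° = 42.4089° = 0.740175 rad.
Common terms: sin α = -0.815218, cos α = -0.579154, sin β = 0.674417, cos β = 0.738351, cos(α−β) = -0.977416, d² = 3.536833. Work in radians in the unit-radius frame; every candidate has L = ρ·(t + p + q).
LSL: p² = 2 + d² − 2cos(α−β) + 2d(sin α − sin β) = 1.888710; p = √p² = 1.374303; φ = atan2(cos β − cos α, d + sin α − sin β) = 1.282294 rad; t = (φ − α) mod 2π = 3.470782 rad, q = (β − φ) mod 2π = 5.741066 rad → L = 6.79·(3.470782 + 1.374303 + 5.741066) = 6.79·10.586151 = 71.879967 m
RSR: p² = 2 + d² − 2cos(α−β) + 2d(sin β − sin α) = 13.094620; p = √p² = 3.618649; φ = atan2(cos α − cos β, d − sin α + sin β) = -0.372653 rad; t = (α − φ) mod 2π = 4.467351 rad, q = (φ − β) mod 2π = 5.170357 rad → L = 6.79·(4.467351 + 3.618649 + 5.170357) = 6.79·13.256357 = 90.010664 m
LSR: p² = d² − 2 + 2cos(α−β) + 2d(sin α + sin β) = -0.947592 < 0 → infeasible
RSL: p² = d² − 2 + 2cos(α−β) − 2d(sin α + sin β) = 0.111594; p = √p² = 0.334057; φ = atan2(cos α + cos β, d − sin α − sin β) − atan2(2, p) = -1.326704 rad; t = (α − φ) mod 2π = 5.421402 rad, q = (β − φ) mod 2π = 2.066879 rad → L = 6.79·(5.421402 + 0.334057 + 2.066879) = 6.79·7.822338 = 53.113678 m
RLR: c = (6 − d² + 2cos(α−β) + 2d(sin α − sin β))/8 = -0.636827; p = 2π − arccos c = 4.022013 rad; φ = atan2(cos α − cos β, d − sin α + sin β) = -0.372653 rad; t = (α − φ + p/2) mod 2π = 0.195172 rad, q = (α − β − t + p) mod 2π = 0.898178 rad → L = 6.79·(0.195172 + 4.022013 + 0.898178) = 6.79·5.115363 = 34.733312 m
LRL: c = (6 − d² + 2cos(α−β) − 2d(sin α − sin β))/8 = 0.763911; p = 2π − arccos c = 5.581741 rad; φ = atan2(cos β − cos α, d + sin α − sin β) = 1.282294 rad; t = (φ − α + p/2) mod 2π = 6.261653 rad, q = (β − α − t + p) mod 2π = 2.248751 rad → L = 6.79·(6.261653 + 5.581741 + 2.248751) = 6.79·14.092145 = 95.685668 m
Shortest: RLR with L = 34.733312 m ≈ 34.7333 m

34.7333 m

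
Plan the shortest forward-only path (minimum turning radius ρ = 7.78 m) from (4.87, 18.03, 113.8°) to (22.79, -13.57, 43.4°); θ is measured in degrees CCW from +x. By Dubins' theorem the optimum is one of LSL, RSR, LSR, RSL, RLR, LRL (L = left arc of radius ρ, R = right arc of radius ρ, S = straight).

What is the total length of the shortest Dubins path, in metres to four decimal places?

69.4568 m

Let ψ = atan2(Δy, Δx) = atan2(-31.60, 17.92) = -60.4429° be the start→goal bearing.
Normalize: d = |goal − start| / ρ = 36.327488/7.78 = 4.669343, α = (θ_start − ψ) mod 360° = 174.2429° = 3.041113 rad, β = (θ_goal − ψ) mod 360° = 103.8429° = 1.812401 rad.
Common terms: sin α = 0.100311, cos α = -0.994956, sin β = 0.970955, cos β = -0.239261, cos(α−β) = 0.335452, d² = 21.802764. Work in radians in the unit-radius frame; every candidate has L = ρ·(t + p + q).
LSL: p² = 2 + d² − 2cos(α−β) + 2d(sin α − sin β) = 15.001187; p = √p² = 3.873137; φ = atan2(cos β − cos α, d + sin α − sin β) = 0.196372 rad; t = (φ − α) mod 2π = 3.438444 rad, q = (β − φ) mod 2π = 1.616029 rad → L = 7.78·(3.438444 + 3.873137 + 1.616029) = 7.78·8.927610 = 69.456806 m
RSR: p² = 2 + d² − 2cos(α−β) + 2d(sin β − sin α) = 31.262535; p = √p² = 5.591291; φ = atan2(cos α − cos β, d − sin α + sin β) = -0.135571 rad; t = (α − φ) mod 2π = 3.176683 rad, q = (φ − β) mod 2π = 4.335214 rad → L = 7.78·(3.176683 + 5.591291 + 4.335214) = 7.78·13.103188 = 101.942803 m
LSR: p² = d² − 2 + 2cos(α−β) + 2d(sin α + sin β) = 30.477886; p = √p² = 5.520678; φ = atan2(−cos α − cos β, d + sin α + sin β) − atan2(−2, p) = 0.559341 rad; t = (φ − α) mod 2π = 3.801414 rad, q = (φ − β) mod 2π = 5.030126 rad → L = 7.78·(3.801414 + 5.520678 + 5.030126) = 7.78·14.352218 = 111.660255 m
RSL: p² = d² − 2 + 2cos(α−β) − 2d(sin α + sin β) = 10.469447; p = √p² = 3.235653; φ = atan2(cos α + cos β, d − sin α − sin β) − atan2(2, p) = -0.884076 rad; t = (α − φ) mod 2π = 3.925189 rad, q = (β − φ) mod 2π = 2.696477 rad → L = 7.78·(3.925189 + 3.235653 + 2.696477) = 7.78·9.857318 = 76.689935 m
RLR: c = (6 − d² + 2cos(α−β) + 2d(sin α − sin β))/8 = -2.907817, |c| > 1 → infeasible
LRL: c = (6 − d² + 2cos(α−β) − 2d(sin α − sin β))/8 = -0.875148; p = 2π − arccos c = 3.646647 rad; φ = atan2(cos β − cos α, d + sin α − sin β) = 0.196372 rad; t = (φ − α + p/2) mod 2π = 5.261768 rad, q = (β − α − t + p) mod 2π = 3.439353 rad → L = 7.78·(5.261768 + 3.646647 + 3.439353) = 7.78·12.347767 = 96.065627 m
Shortest: LSL with L = 69.456806 m ≈ 69.4568 m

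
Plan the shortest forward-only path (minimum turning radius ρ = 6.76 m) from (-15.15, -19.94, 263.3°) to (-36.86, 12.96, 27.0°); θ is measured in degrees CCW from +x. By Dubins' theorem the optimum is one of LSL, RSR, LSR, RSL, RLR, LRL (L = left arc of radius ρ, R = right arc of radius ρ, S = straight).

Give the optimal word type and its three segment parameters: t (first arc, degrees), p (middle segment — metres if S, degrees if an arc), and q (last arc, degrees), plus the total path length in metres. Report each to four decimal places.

Let ψ = atan2(Δy, Δx) = atan2(32.90, -21.71) = 123.4200° be the start→goal bearing.
Normalize: d = |goal − start| / ρ = 39.417434/6.76 = 5.830981, α = (θ_start − ψ) mod 360° = 139.8800° = 2.441367 rad, β = (θ_goal − ψ) mod 360° = 263.5800° = 4.600340 rad.
Common terms: sin α = 0.644390, cos α = -0.764697, sin β = -0.993729, cos β = -0.111815, cos(α−β) = -0.554844, d² = 34.000344. Work in radians in the unit-radius frame; every candidate has L = ρ·(t + p + q).
LSL: p² = 2 + d² − 2cos(α−β) + 2d(sin α − sin β) = 56.213716; p = √p² = 7.497581; φ = atan2(cos β − cos α, d + sin α − sin β) = 0.087189 rad; t = (φ − α) mod 2π = 3.929007 rad, q = (β − φ) mod 2π = 4.513150 rad → L = 6.76·(3.929007 + 7.497581 + 4.513150) = 6.76·15.939738 = 107.752631 m
RSR: p² = 2 + d² − 2cos(α−β) + 2d(sin β − sin α) = 18.006349; p = √p² = 4.243389; φ = atan2(cos α − cos β, d − sin α + sin β) = -0.154472 rad; t = (α − φ) mod 2π = 2.595839 rad, q = (φ − β) mod 2π = 1.528374 rad → L = 6.76·(2.595839 + 4.243389 + 1.528374) = 6.76·8.367602 = 56.564989 m
LSR: p² = d² − 2 + 2cos(α−β) + 2d(sin α + sin β) = 26.816676; p = √p² = 5.178482; φ = atan2(−cos α − cos β, d + sin α + sin β) − atan2(−2, p) = 0.527123 rad; t = (φ − α) mod 2π = 4.368941 rad, q = (φ − β) mod 2π = 2.209968 rad → L = 6.76·(4.368941 + 5.178482 + 2.209968) = 6.76·11.757391 = 79.479964 m
RSL: p² = d² − 2 + 2cos(α−β) − 2d(sin α + sin β) = 34.964633; p = √p² = 5.913090; φ = atan2(cos α + cos β, d − sin α − sin β) − atan2(2, p) = -0.467037 rad; t = (α − φ) mod 2π = 2.908404 rad, q = (β − φ) mod 2π = 5.067377 rad → L = 6.76·(2.908404 + 5.913090 + 5.067377) = 6.76·13.888871 = 93.888766 m
RLR: c = (6 − d² + 2cos(α−β) + 2d(sin α − sin β))/8 = -1.250794, |c| > 1 → infeasible
LRL: c = (6 − d² + 2cos(α−β) − 2d(sin α − sin β))/8 = -6.026714, |c| > 1 → infeasible
Shortest: RSR with L = 56.564989 m ≈ 56.5650 m
Convert RSR to answer units (arcs ×180/π): t = 2.595839·180/π = 148.7306°, p = ρ·p = 6.76·4.243389 = 28.6853 m, q = 1.528374·180/π = 87.5694°, L = 56.5650 m.

RSR: t = 148.7306°, p = 28.6853 m, q = 87.5694°, L = 56.5650 m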